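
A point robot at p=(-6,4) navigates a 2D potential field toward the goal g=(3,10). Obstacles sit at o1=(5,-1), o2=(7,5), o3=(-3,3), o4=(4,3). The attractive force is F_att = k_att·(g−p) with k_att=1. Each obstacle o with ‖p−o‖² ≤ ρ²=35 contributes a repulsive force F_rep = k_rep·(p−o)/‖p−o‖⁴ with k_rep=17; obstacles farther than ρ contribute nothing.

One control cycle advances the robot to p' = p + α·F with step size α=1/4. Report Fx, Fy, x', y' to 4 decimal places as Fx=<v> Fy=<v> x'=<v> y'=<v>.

F_att = 1·(g−p) = 1·(9,6) = (9.0000,6.0000)
o1: d²=146 > ρ²=35 → inactive
o2: d²=170 > ρ²=35 → inactive
o3: d²=10 ≤ ρ²=35; F_rep = 17·(-3,1)/10² = (-0.5100,0.1700)
o4: d²=101 > ρ²=35 → inactive
F = F_att + ΣF_rep = (8.4900,6.1700)
p' = p + 1/4·F = (-3.8775,5.5425)

Fx=8.4900 Fy=6.1700 x'=-3.8775 y'=5.5425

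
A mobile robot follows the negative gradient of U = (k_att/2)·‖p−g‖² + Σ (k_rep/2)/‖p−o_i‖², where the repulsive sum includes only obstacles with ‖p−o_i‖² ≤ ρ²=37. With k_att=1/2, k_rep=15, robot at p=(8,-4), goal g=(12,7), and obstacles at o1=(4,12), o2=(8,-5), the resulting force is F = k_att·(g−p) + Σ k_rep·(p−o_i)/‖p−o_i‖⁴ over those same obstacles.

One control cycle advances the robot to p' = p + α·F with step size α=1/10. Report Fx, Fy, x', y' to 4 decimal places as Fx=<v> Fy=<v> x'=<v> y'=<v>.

Fx=2.0000 Fy=20.5000 x'=8.2000 y'=-1.9500

F_att = 1/2·(g−p) = 1/2·(4,11) = (2.0000,5.5000)
o1: d²=272 > ρ²=37 → inactive
o2: d²=1 ≤ ρ²=37; F_rep = 15·(0,1)/1² = (0.0000,15.0000)
F = F_att + ΣF_rep = (2.0000,20.5000)
p' = p + 1/10·F = (8.2000,-1.9500)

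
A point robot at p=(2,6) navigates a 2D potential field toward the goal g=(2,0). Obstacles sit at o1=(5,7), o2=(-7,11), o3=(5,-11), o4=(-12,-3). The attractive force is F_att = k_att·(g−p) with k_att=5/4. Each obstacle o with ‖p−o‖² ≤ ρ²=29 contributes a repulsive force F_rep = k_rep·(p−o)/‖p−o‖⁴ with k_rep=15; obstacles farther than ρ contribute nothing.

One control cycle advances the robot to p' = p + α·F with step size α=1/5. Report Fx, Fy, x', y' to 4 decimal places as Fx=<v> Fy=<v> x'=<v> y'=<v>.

Fx=-0.4500 Fy=-7.6500 x'=1.9100 y'=4.4700

F_att = 5/4·(g−p) = 5/4·(0,-6) = (0.0000,-7.5000)
o1: d²=10 ≤ ρ²=29; F_rep = 15·(-3,-1)/10² = (-0.4500,-0.1500)
o2: d²=106 > ρ²=29 → inactive
o3: d²=298 > ρ²=29 → inactive
o4: d²=277 > ρ²=29 → inactive
F = F_att + ΣF_rep = (-0.4500,-7.6500)
p' = p + 1/5·F = (1.9100,4.4700)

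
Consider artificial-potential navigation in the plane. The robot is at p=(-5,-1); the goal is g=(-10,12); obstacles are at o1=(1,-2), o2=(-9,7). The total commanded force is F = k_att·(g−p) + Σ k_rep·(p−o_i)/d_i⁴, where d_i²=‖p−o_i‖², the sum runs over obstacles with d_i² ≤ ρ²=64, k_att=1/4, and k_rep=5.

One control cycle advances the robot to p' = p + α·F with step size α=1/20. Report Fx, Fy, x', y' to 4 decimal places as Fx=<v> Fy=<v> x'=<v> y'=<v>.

Fx=-1.2719 Fy=3.2537 x'=-5.0636 y'=-0.8373

F_att = 1/4·(g−p) = 1/4·(-5,13) = (-1.2500,3.2500)
o1: d²=37 ≤ ρ²=64; F_rep = 5·(-6,1)/37² = (-0.0219,0.0037)
o2: d²=80 > ρ²=64 → inactive
F = F_att + ΣF_rep = (-1.2719,3.2537)
p' = p + 1/20·F = (-5.0636,-0.8373)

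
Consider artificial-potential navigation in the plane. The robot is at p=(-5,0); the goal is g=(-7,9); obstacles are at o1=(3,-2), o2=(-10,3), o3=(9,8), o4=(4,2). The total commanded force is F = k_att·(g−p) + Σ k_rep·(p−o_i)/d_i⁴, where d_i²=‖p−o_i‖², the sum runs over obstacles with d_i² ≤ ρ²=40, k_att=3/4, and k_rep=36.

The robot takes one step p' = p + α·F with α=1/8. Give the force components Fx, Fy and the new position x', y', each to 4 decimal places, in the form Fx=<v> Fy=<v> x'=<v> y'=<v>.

F_att = 3/4·(g−p) = 3/4·(-2,9) = (-1.5000,6.7500)
o1: d²=68 > ρ²=40 → inactive
o2: d²=34 ≤ ρ²=40; F_rep = 36·(5,-3)/34² = (0.1557,-0.0934)
o3: d²=260 > ρ²=40 → inactive
o4: d²=85 > ρ²=40 → inactive
F = F_att + ΣF_rep = (-1.3443,6.6566)
p' = p + 1/8·F = (-5.1680,0.8321)

Fx=-1.3443 Fy=6.6566 x'=-5.1680 y'=0.8321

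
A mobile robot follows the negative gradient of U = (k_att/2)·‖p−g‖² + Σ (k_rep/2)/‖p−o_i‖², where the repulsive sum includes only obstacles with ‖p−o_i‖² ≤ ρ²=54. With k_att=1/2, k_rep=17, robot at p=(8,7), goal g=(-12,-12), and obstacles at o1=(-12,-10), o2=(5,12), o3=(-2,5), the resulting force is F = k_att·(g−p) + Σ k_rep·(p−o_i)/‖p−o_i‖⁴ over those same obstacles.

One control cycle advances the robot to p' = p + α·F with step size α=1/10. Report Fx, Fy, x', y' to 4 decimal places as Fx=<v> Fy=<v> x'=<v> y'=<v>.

Fx=-9.9559 Fy=-9.5735 x'=7.0044 y'=6.0426

F_att = 1/2·(g−p) = 1/2·(-20,-19) = (-10.0000,-9.5000)
o1: d²=689 > ρ²=54 → inactive
o2: d²=34 ≤ ρ²=54; F_rep = 17·(3,-5)/34² = (0.0441,-0.0735)
o3: d²=104 > ρ²=54 → inactive
F = F_att + ΣF_rep = (-9.9559,-9.5735)
p' = p + 1/10·F = (7.0044,6.0426)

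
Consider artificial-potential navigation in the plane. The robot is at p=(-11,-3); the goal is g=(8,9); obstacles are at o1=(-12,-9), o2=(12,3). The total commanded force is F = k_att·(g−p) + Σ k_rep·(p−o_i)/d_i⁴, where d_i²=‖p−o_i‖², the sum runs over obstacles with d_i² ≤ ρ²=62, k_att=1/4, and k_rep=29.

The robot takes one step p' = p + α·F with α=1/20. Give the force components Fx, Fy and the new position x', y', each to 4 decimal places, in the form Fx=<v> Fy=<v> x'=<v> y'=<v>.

F_att = 1/4·(g−p) = 1/4·(19,12) = (4.7500,3.0000)
o1: d²=37 ≤ ρ²=62; F_rep = 29·(1,6)/37² = (0.0212,0.1271)
o2: d²=565 > ρ²=62 → inactive
F = F_att + ΣF_rep = (4.7712,3.1271)
p' = p + 1/20·F = (-10.7614,-2.8436)

Fx=4.7712 Fy=3.1271 x'=-10.7614 y'=-2.8436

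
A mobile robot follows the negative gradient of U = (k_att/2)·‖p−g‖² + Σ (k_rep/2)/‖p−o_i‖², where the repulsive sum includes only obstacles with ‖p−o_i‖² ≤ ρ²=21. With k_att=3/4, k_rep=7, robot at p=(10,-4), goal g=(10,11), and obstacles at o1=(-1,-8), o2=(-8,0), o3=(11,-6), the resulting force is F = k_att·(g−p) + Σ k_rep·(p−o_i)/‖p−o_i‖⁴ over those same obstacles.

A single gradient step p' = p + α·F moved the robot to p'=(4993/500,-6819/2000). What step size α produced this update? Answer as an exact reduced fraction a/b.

α = 1/20

F_att = 3/4·(g−p) = 3/4·(0,15) = (0.0000,11.2500)
o1: d²=137 > ρ²=21 → inactive
o2: d²=340 > ρ²=21 → inactive
o3: d²=5 ≤ ρ²=21; F_rep = 7·(-1,2)/5² = (-0.2800,0.5600)
F = F_att + ΣF_rep = (-0.2800,11.8100)
Δp = p'−p = (-0.0140,0.5905); α = Δx/Fx = (-7/500) / (-7/25) = 1/20
check: Δy/Fy = (1181/2000) / (1181/100) = 1/20 ✓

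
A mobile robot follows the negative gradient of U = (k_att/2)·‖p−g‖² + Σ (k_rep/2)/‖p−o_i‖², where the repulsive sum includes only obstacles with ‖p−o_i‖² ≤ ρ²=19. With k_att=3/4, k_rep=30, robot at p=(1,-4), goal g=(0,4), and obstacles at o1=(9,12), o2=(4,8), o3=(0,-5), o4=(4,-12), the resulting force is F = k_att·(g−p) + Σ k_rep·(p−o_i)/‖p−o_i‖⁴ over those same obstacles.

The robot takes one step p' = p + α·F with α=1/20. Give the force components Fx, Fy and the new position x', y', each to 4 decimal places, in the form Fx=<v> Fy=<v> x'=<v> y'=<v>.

F_att = 3/4·(g−p) = 3/4·(-1,8) = (-0.7500,6.0000)
o1: d²=320 > ρ²=19 → inactive
o2: d²=153 > ρ²=19 → inactive
o3: d²=2 ≤ ρ²=19; F_rep = 30·(1,1)/2² = (7.5000,7.5000)
o4: d²=73 > ρ²=19 → inactive
F = F_att + ΣF_rep = (6.7500,13.5000)
p' = p + 1/20·F = (1.3375,-3.3250)

Fx=6.7500 Fy=13.5000 x'=1.3375 y'=-3.3250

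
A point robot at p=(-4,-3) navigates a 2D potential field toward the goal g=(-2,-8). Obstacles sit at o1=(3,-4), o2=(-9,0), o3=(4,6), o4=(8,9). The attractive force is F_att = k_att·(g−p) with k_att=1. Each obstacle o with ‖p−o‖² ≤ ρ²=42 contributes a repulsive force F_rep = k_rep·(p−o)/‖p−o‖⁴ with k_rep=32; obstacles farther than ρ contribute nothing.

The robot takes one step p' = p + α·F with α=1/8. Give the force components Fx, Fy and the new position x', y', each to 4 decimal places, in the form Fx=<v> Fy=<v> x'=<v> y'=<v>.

F_att = 1·(g−p) = 1·(2,-5) = (2.0000,-5.0000)
o1: d²=50 > ρ²=42 → inactive
o2: d²=34 ≤ ρ²=42; F_rep = 32·(5,-3)/34² = (0.1384,-0.0830)
o3: d²=145 > ρ²=42 → inactive
o4: d²=288 > ρ²=42 → inactive
F = F_att + ΣF_rep = (2.1384,-5.0830)
p' = p + 1/8·F = (-3.7327,-3.6354)

Fx=2.1384 Fy=-5.0830 x'=-3.7327 y'=-3.6354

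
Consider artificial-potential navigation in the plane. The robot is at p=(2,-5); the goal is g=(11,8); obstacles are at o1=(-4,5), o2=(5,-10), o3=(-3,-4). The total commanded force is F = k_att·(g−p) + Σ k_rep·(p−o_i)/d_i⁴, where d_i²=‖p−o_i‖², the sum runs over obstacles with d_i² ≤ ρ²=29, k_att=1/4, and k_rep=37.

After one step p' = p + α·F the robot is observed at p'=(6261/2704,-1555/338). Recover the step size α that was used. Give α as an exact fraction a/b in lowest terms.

α = 1/8

F_att = 1/4·(g−p) = 1/4·(9,13) = (2.2500,3.2500)
o1: d²=136 > ρ²=29 → inactive
o2: d²=34 > ρ²=29 → inactive
o3: d²=26 ≤ ρ²=29; F_rep = 37·(5,-1)/26² = (0.2737,-0.0547)
F = F_att + ΣF_rep = (2.5237,3.1953)
Δp = p'−p = (0.3155,0.3994); α = Δx/Fx = (853/2704) / (853/338) = 1/8
check: Δy/Fy = (135/338) / (540/169) = 1/8 ✓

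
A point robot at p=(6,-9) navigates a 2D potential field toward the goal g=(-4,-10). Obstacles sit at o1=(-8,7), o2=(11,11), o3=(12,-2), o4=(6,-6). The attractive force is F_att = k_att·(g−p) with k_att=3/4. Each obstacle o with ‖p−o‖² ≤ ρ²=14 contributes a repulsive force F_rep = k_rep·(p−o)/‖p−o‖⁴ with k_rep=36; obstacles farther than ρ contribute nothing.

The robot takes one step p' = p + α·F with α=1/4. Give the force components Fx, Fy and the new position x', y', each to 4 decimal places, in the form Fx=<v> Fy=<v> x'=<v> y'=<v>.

F_att = 3/4·(g−p) = 3/4·(-10,-1) = (-7.5000,-0.7500)
o1: d²=452 > ρ²=14 → inactive
o2: d²=425 > ρ²=14 → inactive
o3: d²=85 > ρ²=14 → inactive
o4: d²=9 ≤ ρ²=14; F_rep = 36·(0,-3)/9² = (0.0000,-1.3333)
F = F_att + ΣF_rep = (-7.5000,-2.0833)
p' = p + 1/4·F = (4.1250,-9.5208)

Fx=-7.5000 Fy=-2.0833 x'=4.1250 y'=-9.5208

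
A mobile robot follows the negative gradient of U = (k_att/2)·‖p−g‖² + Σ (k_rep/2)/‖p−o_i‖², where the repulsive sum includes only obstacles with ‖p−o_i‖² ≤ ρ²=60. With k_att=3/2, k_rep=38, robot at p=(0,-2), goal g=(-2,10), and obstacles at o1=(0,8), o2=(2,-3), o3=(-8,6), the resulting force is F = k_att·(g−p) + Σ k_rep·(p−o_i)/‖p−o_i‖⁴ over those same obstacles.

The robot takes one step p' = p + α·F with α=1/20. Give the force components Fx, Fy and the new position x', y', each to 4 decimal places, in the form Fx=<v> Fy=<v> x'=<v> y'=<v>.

F_att = 3/2·(g−p) = 3/2·(-2,12) = (-3.0000,18.0000)
o1: d²=100 > ρ²=60 → inactive
o2: d²=5 ≤ ρ²=60; F_rep = 38·(-2,1)/5² = (-3.0400,1.5200)
o3: d²=128 > ρ²=60 → inactive
F = F_att + ΣF_rep = (-6.0400,19.5200)
p' = p + 1/20·F = (-0.3020,-1.0240)

Fx=-6.0400 Fy=19.5200 x'=-0.3020 y'=-1.0240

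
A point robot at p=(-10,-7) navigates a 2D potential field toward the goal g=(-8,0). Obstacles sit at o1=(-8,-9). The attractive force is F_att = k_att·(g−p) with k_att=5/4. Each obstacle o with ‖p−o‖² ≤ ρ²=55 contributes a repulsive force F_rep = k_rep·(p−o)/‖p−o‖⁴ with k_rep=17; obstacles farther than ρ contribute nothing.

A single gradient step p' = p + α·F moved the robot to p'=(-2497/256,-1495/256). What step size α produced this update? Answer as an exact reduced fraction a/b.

F_att = 5/4·(g−p) = 5/4·(2,7) = (2.5000,8.7500)
o1: d²=8 ≤ ρ²=55; F_rep = 17·(-2,2)/8² = (-0.5312,0.5312)
F = F_att + ΣF_rep = (1.9688,9.2812)
Δp = p'−p = (0.2461,1.1602); α = Δx/Fx = (63/256) / (63/32) = 1/8
check: Δy/Fy = (297/256) / (297/32) = 1/8 ✓

α = 1/8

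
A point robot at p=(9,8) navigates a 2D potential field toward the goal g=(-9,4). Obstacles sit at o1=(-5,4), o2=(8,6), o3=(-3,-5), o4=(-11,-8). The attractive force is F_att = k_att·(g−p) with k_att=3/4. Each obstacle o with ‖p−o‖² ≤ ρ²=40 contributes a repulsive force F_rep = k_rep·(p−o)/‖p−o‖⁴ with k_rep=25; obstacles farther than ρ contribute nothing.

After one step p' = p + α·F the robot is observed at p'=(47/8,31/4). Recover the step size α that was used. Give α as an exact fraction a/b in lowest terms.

F_att = 3/4·(g−p) = 3/4·(-18,-4) = (-13.5000,-3.0000)
o1: d²=212 > ρ²=40 → inactive
o2: d²=5 ≤ ρ²=40; F_rep = 25·(1,2)/5² = (1.0000,2.0000)
o3: d²=313 > ρ²=40 → inactive
o4: d²=656 > ρ²=40 → inactive
F = F_att + ΣF_rep = (-12.5000,-1.0000)
Δp = p'−p = (-3.1250,-0.2500); α = Δx/Fx = (-25/8) / (-25/2) = 1/4
check: Δy/Fy = (-1/4) / (-1) = 1/4 ✓

α = 1/4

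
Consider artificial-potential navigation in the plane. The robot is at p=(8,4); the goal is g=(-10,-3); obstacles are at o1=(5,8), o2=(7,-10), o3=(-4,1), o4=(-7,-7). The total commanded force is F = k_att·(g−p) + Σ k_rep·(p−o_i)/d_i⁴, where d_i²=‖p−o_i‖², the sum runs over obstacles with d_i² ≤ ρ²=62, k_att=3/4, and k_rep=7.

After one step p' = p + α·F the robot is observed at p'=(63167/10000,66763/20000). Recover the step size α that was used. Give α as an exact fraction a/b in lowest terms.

F_att = 3/4·(g−p) = 3/4·(-18,-7) = (-13.5000,-5.2500)
o1: d²=25 ≤ ρ²=62; F_rep = 7·(3,-4)/25² = (0.0336,-0.0448)
o2: d²=197 > ρ²=62 → inactive
o3: d²=153 > ρ²=62 → inactive
o4: d²=346 > ρ²=62 → inactive
F = F_att + ΣF_rep = (-13.4664,-5.2948)
Δp = p'−p = (-1.6833,-0.6619); α = Δx/Fx = (-16833/10000) / (-16833/1250) = 1/8
check: Δy/Fy = (-13237/20000) / (-13237/2500) = 1/8 ✓

α = 1/8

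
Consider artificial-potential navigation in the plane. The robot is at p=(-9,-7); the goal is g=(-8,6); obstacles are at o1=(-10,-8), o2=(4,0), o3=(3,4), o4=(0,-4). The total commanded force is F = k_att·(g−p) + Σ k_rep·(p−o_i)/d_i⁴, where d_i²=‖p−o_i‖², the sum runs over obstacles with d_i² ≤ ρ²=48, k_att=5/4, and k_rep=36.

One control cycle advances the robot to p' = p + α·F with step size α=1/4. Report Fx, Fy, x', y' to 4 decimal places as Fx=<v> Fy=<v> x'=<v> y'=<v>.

F_att = 5/4·(g−p) = 5/4·(1,13) = (1.2500,16.2500)
o1: d²=2 ≤ ρ²=48; F_rep = 36·(1,1)/2² = (9.0000,9.0000)
o2: d²=218 > ρ²=48 → inactive
o3: d²=265 > ρ²=48 → inactive
o4: d²=90 > ρ²=48 → inactive
F = F_att + ΣF_rep = (10.2500,25.2500)
p' = p + 1/4·F = (-6.4375,-0.6875)

Fx=10.2500 Fy=25.2500 x'=-6.4375 y'=-0.6875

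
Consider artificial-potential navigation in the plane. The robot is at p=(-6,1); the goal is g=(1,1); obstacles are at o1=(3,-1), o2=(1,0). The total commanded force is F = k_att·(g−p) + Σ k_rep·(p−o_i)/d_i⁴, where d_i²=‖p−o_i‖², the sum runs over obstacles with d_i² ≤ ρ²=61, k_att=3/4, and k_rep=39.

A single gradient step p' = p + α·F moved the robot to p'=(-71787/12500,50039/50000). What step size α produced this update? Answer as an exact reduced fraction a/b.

F_att = 3/4·(g−p) = 3/4·(7,0) = (5.2500,0.0000)
o1: d²=85 > ρ²=61 → inactive
o2: d²=50 ≤ ρ²=61; F_rep = 39·(-7,1)/50² = (-0.1092,0.0156)
F = F_att + ΣF_rep = (5.1408,0.0156)
Δp = p'−p = (0.2570,0.0008); α = Δx/Fx = (3213/12500) / (3213/625) = 1/20
check: Δy/Fy = (39/50000) / (39/2500) = 1/20 ✓

α = 1/20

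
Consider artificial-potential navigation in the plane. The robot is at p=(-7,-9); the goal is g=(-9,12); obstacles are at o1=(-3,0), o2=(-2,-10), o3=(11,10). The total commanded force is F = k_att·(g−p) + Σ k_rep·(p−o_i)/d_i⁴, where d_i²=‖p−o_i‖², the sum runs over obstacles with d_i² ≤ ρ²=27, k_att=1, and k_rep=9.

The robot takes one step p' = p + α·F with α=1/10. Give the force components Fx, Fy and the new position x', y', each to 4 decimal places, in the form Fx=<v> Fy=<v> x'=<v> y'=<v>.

Fx=-2.0666 Fy=21.0133 x'=-7.2067 y'=-6.8987

F_att = 1·(g−p) = 1·(-2,21) = (-2.0000,21.0000)
o1: d²=97 > ρ²=27 → inactive
o2: d²=26 ≤ ρ²=27; F_rep = 9·(-5,1)/26² = (-0.0666,0.0133)
o3: d²=685 > ρ²=27 → inactive
F = F_att + ΣF_rep = (-2.0666,21.0133)
p' = p + 1/10·F = (-7.2067,-6.8987)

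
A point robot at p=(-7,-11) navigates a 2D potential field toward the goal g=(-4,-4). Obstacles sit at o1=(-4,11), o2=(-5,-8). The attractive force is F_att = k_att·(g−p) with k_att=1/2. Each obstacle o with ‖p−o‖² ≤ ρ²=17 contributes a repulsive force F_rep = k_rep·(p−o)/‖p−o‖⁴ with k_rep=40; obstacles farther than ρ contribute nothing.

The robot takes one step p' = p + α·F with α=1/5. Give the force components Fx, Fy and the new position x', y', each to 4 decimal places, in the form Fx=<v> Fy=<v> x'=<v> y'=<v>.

F_att = 1/2·(g−p) = 1/2·(3,7) = (1.5000,3.5000)
o1: d²=493 > ρ²=17 → inactive
o2: d²=13 ≤ ρ²=17; F_rep = 40·(-2,-3)/13² = (-0.4734,-0.7101)
F = F_att + ΣF_rep = (1.0266,2.7899)
p' = p + 1/5·F = (-6.7947,-10.4420)

Fx=1.0266 Fy=2.7899 x'=-6.7947 y'=-10.4420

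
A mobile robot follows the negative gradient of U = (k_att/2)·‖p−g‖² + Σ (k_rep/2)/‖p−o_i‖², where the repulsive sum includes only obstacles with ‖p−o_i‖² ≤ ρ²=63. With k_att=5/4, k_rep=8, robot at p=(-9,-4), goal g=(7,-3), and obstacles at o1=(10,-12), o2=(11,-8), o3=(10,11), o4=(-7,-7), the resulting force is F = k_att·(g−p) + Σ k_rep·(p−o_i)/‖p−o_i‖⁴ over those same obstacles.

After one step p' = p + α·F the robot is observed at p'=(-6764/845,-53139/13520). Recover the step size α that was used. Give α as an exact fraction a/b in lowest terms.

F_att = 5/4·(g−p) = 5/4·(16,1) = (20.0000,1.2500)
o1: d²=425 > ρ²=63 → inactive
o2: d²=416 > ρ²=63 → inactive
o3: d²=586 > ρ²=63 → inactive
o4: d²=13 ≤ ρ²=63; F_rep = 8·(-2,3)/13² = (-0.0947,0.1420)
F = F_att + ΣF_rep = (19.9053,1.3920)
Δp = p'−p = (0.9953,0.0696); α = Δx/Fx = (841/845) / (3364/169) = 1/20
check: Δy/Fy = (941/13520) / (941/676) = 1/20 ✓

α = 1/20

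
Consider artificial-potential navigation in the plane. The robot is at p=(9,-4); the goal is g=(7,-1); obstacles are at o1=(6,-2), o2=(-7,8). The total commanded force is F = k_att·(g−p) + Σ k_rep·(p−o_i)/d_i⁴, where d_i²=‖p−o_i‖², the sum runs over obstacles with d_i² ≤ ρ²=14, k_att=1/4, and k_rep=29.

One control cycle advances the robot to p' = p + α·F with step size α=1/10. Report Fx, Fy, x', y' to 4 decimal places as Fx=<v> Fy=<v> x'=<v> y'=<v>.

F_att = 1/4·(g−p) = 1/4·(-2,3) = (-0.5000,0.7500)
o1: d²=13 ≤ ρ²=14; F_rep = 29·(3,-2)/13² = (0.5148,-0.3432)
o2: d²=400 > ρ²=14 → inactive
F = F_att + ΣF_rep = (0.0148,0.4068)
p' = p + 1/10·F = (9.0015,-3.9593)

Fx=0.0148 Fy=0.4068 x'=9.0015 y'=-3.9593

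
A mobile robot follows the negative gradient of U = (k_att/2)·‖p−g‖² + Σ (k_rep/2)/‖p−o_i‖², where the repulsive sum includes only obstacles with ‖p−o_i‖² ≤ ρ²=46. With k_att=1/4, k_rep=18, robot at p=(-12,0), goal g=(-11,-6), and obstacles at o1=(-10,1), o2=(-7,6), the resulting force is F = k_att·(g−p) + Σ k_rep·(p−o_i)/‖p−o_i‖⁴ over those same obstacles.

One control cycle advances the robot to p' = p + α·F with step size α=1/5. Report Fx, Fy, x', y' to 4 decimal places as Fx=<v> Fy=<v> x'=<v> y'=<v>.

Fx=-1.1900 Fy=-2.2200 x'=-12.2380 y'=-0.4440

F_att = 1/4·(g−p) = 1/4·(1,-6) = (0.2500,-1.5000)
o1: d²=5 ≤ ρ²=46; F_rep = 18·(-2,-1)/5² = (-1.4400,-0.7200)
o2: d²=61 > ρ²=46 → inactive
F = F_att + ΣF_rep = (-1.1900,-2.2200)
p' = p + 1/5·F = (-12.2380,-0.4440)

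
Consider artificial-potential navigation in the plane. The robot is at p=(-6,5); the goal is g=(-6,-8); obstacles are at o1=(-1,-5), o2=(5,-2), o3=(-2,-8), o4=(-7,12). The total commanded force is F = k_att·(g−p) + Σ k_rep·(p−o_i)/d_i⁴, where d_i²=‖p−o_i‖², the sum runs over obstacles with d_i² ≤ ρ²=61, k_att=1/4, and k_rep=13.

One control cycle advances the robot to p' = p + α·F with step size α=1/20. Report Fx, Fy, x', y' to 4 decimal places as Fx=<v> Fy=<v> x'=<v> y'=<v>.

Fx=0.0052 Fy=-3.2864 x'=-5.9997 y'=4.8357

F_att = 1/4·(g−p) = 1/4·(0,-13) = (0.0000,-3.2500)
o1: d²=125 > ρ²=61 → inactive
o2: d²=170 > ρ²=61 → inactive
o3: d²=185 > ρ²=61 → inactive
o4: d²=50 ≤ ρ²=61; F_rep = 13·(1,-7)/50² = (0.0052,-0.0364)
F = F_att + ΣF_rep = (0.0052,-3.2864)
p' = p + 1/20·F = (-5.9997,4.8357)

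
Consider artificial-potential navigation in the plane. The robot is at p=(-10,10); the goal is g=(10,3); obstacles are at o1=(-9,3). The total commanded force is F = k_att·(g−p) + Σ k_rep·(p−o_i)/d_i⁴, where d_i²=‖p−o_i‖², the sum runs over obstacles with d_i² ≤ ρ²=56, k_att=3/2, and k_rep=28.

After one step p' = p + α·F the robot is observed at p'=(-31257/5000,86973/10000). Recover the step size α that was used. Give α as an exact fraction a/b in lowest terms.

F_att = 3/2·(g−p) = 3/2·(20,-7) = (30.0000,-10.5000)
o1: d²=50 ≤ ρ²=56; F_rep = 28·(-1,7)/50² = (-0.0112,0.0784)
F = F_att + ΣF_rep = (29.9888,-10.4216)
Δp = p'−p = (3.7486,-1.3027); α = Δx/Fx = (18743/5000) / (18743/625) = 1/8
check: Δy/Fy = (-13027/10000) / (-13027/1250) = 1/8 ✓

α = 1/8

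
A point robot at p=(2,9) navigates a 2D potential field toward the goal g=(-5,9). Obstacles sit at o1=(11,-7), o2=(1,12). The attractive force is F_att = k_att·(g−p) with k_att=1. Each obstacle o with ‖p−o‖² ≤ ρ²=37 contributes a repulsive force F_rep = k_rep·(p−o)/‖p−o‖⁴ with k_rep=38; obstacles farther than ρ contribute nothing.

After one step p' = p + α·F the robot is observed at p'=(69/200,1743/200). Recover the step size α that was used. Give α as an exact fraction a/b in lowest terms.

α = 1/4

F_att = 1·(g−p) = 1·(-7,0) = (-7.0000,0.0000)
o1: d²=337 > ρ²=37 → inactive
o2: d²=10 ≤ ρ²=37; F_rep = 38·(1,-3)/10² = (0.3800,-1.1400)
F = F_att + ΣF_rep = (-6.6200,-1.1400)
Δp = p'−p = (-1.6550,-0.2850); α = Δx/Fx = (-331/200) / (-331/50) = 1/4
check: Δy/Fy = (-57/200) / (-57/50) = 1/4 ✓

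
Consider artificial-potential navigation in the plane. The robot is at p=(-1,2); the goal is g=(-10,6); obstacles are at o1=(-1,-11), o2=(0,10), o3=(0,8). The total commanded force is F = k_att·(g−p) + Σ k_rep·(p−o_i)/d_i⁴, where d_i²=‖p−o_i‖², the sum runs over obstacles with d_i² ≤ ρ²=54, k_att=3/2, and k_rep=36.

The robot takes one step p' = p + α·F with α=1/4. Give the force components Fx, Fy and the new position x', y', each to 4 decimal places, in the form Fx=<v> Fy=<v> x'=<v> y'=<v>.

Fx=-13.5263 Fy=5.8422 x'=-4.3816 y'=3.4606

F_att = 3/2·(g−p) = 3/2·(-9,4) = (-13.5000,6.0000)
o1: d²=169 > ρ²=54 → inactive
o2: d²=65 > ρ²=54 → inactive
o3: d²=37 ≤ ρ²=54; F_rep = 36·(-1,-6)/37² = (-0.0263,-0.1578)
F = F_att + ΣF_rep = (-13.5263,5.8422)
p' = p + 1/4·F = (-4.3816,3.4606)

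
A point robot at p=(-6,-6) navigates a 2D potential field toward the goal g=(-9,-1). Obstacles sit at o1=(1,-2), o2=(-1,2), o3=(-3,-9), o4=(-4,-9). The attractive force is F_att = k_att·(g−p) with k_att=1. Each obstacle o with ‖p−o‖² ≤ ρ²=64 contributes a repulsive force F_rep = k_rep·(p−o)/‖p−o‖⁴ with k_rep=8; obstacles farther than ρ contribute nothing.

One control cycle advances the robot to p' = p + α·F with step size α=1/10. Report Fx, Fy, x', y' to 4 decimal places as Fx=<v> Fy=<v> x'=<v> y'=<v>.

Fx=-3.1687 Fy=5.2161 x'=-6.3169 y'=-5.4784

F_att = 1·(g−p) = 1·(-3,5) = (-3.0000,5.0000)
o1: d²=65 > ρ²=64 → inactive
o2: d²=89 > ρ²=64 → inactive
o3: d²=18 ≤ ρ²=64; F_rep = 8·(-3,3)/18² = (-0.0741,0.0741)
o4: d²=13 ≤ ρ²=64; F_rep = 8·(-2,3)/13² = (-0.0947,0.1420)
F = F_att + ΣF_rep = (-3.1687,5.2161)
p' = p + 1/10·F = (-6.3169,-5.4784)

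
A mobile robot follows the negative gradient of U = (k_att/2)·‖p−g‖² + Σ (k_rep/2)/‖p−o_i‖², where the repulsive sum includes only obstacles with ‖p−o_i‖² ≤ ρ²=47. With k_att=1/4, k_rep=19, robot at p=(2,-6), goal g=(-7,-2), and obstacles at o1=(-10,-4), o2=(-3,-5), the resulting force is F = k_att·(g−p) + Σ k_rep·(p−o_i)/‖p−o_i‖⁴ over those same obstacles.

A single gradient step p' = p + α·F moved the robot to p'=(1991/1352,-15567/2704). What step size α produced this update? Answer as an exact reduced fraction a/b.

F_att = 1/4·(g−p) = 1/4·(-9,4) = (-2.2500,1.0000)
o1: d²=148 > ρ²=47 → inactive
o2: d²=26 ≤ ρ²=47; F_rep = 19·(5,-1)/26² = (0.1405,-0.0281)
F = F_att + ΣF_rep = (-2.1095,0.9719)
Δp = p'−p = (-0.5274,0.2430); α = Δx/Fx = (-713/1352) / (-713/338) = 1/4
check: Δy/Fy = (657/2704) / (657/676) = 1/4 ✓

α = 1/4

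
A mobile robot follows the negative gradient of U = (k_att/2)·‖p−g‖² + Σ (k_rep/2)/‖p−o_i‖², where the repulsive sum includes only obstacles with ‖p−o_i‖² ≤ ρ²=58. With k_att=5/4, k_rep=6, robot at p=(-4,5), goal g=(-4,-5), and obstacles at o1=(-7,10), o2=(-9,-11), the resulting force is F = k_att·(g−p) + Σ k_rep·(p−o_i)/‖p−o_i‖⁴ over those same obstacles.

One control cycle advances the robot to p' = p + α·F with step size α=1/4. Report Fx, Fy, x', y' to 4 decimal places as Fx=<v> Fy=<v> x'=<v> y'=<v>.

Fx=0.0156 Fy=-12.5260 x'=-3.9961 y'=1.8685

F_att = 5/4·(g−p) = 5/4·(0,-10) = (0.0000,-12.5000)
o1: d²=34 ≤ ρ²=58; F_rep = 6·(3,-5)/34² = (0.0156,-0.0260)
o2: d²=281 > ρ²=58 → inactive
F = F_att + ΣF_rep = (0.0156,-12.5260)
p' = p + 1/4·F = (-3.9961,1.8685)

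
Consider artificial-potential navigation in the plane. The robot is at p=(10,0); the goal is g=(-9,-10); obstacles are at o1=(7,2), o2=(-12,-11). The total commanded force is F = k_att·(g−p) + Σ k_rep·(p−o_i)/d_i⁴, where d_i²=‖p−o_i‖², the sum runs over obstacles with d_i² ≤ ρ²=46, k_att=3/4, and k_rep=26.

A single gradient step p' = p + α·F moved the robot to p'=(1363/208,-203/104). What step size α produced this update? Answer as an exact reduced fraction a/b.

F_att = 3/4·(g−p) = 3/4·(-19,-10) = (-14.2500,-7.5000)
o1: d²=13 ≤ ρ²=46; F_rep = 26·(3,-2)/13² = (0.4615,-0.3077)
o2: d²=605 > ρ²=46 → inactive
F = F_att + ΣF_rep = (-13.7885,-7.8077)
Δp = p'−p = (-3.4471,-1.9519); α = Δx/Fx = (-717/208) / (-717/52) = 1/4
check: Δy/Fy = (-203/104) / (-203/26) = 1/4 ✓

α = 1/4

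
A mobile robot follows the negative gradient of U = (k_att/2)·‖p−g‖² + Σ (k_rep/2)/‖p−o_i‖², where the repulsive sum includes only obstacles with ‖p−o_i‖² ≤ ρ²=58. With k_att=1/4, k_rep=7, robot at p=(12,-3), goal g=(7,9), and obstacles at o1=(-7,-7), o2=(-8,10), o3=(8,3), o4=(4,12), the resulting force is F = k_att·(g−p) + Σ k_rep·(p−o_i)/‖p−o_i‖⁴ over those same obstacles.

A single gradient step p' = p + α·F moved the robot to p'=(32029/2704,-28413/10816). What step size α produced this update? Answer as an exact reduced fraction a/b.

α = 1/8

F_att = 1/4·(g−p) = 1/4·(-5,12) = (-1.2500,3.0000)
o1: d²=377 > ρ²=58 → inactive
o2: d²=569 > ρ²=58 → inactive
o3: d²=52 ≤ ρ²=58; F_rep = 7·(4,-6)/52² = (0.0104,-0.0155)
o4: d²=289 > ρ²=58 → inactive
F = F_att + ΣF_rep = (-1.2396,2.9845)
Δp = p'−p = (-0.1550,0.3731); α = Δx/Fx = (-419/2704) / (-419/338) = 1/8
check: Δy/Fy = (4035/10816) / (4035/1352) = 1/8 ✓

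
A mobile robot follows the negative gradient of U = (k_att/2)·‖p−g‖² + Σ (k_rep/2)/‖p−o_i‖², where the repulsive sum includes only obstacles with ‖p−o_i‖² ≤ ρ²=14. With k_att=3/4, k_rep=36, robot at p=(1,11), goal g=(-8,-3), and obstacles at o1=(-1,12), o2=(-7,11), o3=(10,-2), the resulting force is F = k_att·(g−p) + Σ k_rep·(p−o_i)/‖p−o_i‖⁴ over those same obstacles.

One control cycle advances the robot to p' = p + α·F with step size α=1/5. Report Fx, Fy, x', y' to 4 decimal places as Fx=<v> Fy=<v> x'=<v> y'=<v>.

Fx=-3.8700 Fy=-11.9400 x'=0.2260 y'=8.6120

F_att = 3/4·(g−p) = 3/4·(-9,-14) = (-6.7500,-10.5000)
o1: d²=5 ≤ ρ²=14; F_rep = 36·(2,-1)/5² = (2.8800,-1.4400)
o2: d²=64 > ρ²=14 → inactive
o3: d²=250 > ρ²=14 → inactive
F = F_att + ΣF_rep = (-3.8700,-11.9400)
p' = p + 1/5·F = (0.2260,8.6120)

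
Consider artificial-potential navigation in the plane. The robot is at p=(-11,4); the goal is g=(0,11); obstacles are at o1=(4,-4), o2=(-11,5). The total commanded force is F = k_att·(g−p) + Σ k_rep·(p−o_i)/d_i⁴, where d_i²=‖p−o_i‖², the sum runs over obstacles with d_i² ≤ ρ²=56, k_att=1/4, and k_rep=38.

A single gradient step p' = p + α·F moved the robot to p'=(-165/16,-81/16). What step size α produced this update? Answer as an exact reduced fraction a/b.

α = 1/4

F_att = 1/4·(g−p) = 1/4·(11,7) = (2.7500,1.7500)
o1: d²=289 > ρ²=56 → inactive
o2: d²=1 ≤ ρ²=56; F_rep = 38·(0,-1)/1² = (0.0000,-38.0000)
F = F_att + ΣF_rep = (2.7500,-36.2500)
Δp = p'−p = (0.6875,-9.0625); α = Δx/Fx = (11/16) / (11/4) = 1/4
check: Δy/Fy = (-145/16) / (-145/4) = 1/4 ✓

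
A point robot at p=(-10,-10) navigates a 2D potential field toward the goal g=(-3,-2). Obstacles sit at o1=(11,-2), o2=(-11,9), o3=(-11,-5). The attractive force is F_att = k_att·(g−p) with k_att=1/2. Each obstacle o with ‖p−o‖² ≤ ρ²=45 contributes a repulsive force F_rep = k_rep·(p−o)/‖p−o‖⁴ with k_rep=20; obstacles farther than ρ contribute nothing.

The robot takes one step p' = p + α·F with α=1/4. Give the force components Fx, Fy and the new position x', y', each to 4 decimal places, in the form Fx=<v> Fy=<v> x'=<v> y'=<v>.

Fx=3.5296 Fy=3.8521 x'=-9.1176 y'=-9.0370

F_att = 1/2·(g−p) = 1/2·(7,8) = (3.5000,4.0000)
o1: d²=505 > ρ²=45 → inactive
o2: d²=362 > ρ²=45 → inactive
o3: d²=26 ≤ ρ²=45; F_rep = 20·(1,-5)/26² = (0.0296,-0.1479)
F = F_att + ΣF_rep = (3.5296,3.8521)
p' = p + 1/4·F = (-9.1176,-9.0370)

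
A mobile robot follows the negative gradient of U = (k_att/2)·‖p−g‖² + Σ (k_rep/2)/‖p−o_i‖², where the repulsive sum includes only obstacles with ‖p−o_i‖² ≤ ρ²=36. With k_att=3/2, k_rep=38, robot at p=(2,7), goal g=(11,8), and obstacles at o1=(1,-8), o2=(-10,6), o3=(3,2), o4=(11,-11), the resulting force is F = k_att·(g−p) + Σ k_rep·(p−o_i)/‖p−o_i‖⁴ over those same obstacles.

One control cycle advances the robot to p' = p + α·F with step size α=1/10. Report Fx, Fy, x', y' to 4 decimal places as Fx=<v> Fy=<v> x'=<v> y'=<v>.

F_att = 3/2·(g−p) = 3/2·(9,1) = (13.5000,1.5000)
o1: d²=226 > ρ²=36 → inactive
o2: d²=145 > ρ²=36 → inactive
o3: d²=26 ≤ ρ²=36; F_rep = 38·(-1,5)/26² = (-0.0562,0.2811)
o4: d²=405 > ρ²=36 → inactive
F = F_att + ΣF_rep = (13.4438,1.7811)
p' = p + 1/10·F = (3.3444,7.1781)

Fx=13.4438 Fy=1.7811 x'=3.3444 y'=7.1781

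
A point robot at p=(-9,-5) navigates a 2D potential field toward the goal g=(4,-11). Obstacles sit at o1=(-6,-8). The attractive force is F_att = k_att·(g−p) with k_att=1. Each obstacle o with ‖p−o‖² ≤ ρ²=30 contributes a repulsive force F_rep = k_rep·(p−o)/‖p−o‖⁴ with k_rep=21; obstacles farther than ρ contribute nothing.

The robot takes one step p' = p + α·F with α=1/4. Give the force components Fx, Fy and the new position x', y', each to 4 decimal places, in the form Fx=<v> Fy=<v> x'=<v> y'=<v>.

F_att = 1·(g−p) = 1·(13,-6) = (13.0000,-6.0000)
o1: d²=18 ≤ ρ²=30; F_rep = 21·(-3,3)/18² = (-0.1944,0.1944)
F = F_att + ΣF_rep = (12.8056,-5.8056)
p' = p + 1/4·F = (-5.7986,-6.4514)

Fx=12.8056 Fy=-5.8056 x'=-5.7986 y'=-6.4514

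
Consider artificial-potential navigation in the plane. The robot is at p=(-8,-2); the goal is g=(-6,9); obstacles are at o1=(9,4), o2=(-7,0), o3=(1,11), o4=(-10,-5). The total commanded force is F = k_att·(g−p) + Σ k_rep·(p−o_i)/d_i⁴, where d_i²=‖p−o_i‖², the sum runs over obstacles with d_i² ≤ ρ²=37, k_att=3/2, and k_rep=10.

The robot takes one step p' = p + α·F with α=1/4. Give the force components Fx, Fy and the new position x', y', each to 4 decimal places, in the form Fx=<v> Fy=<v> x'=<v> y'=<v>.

F_att = 3/2·(g−p) = 3/2·(2,11) = (3.0000,16.5000)
o1: d²=325 > ρ²=37 → inactive
o2: d²=5 ≤ ρ²=37; F_rep = 10·(-1,-2)/5² = (-0.4000,-0.8000)
o3: d²=250 > ρ²=37 → inactive
o4: d²=13 ≤ ρ²=37; F_rep = 10·(2,3)/13² = (0.1183,0.1775)
F = F_att + ΣF_rep = (2.7183,15.8775)
p' = p + 1/4·F = (-7.3204,1.9694)

Fx=2.7183 Fy=15.8775 x'=-7.3204 y'=1.9694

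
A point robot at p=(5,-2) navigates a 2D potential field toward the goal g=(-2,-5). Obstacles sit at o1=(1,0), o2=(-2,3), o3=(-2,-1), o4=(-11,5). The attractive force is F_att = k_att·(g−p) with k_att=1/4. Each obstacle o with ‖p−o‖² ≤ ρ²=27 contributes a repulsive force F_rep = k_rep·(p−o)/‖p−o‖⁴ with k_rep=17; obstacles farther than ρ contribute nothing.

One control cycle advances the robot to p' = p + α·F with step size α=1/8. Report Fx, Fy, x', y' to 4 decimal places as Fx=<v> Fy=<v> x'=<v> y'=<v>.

Fx=-1.5800 Fy=-0.8350 x'=4.8025 y'=-2.1044

F_att = 1/4·(g−p) = 1/4·(-7,-3) = (-1.7500,-0.7500)
o1: d²=20 ≤ ρ²=27; F_rep = 17·(4,-2)/20² = (0.1700,-0.0850)
o2: d²=74 > ρ²=27 → inactive
o3: d²=50 > ρ²=27 → inactive
o4: d²=305 > ρ²=27 → inactive
F = F_att + ΣF_rep = (-1.5800,-0.8350)
p' = p + 1/8·F = (4.8025,-2.1044)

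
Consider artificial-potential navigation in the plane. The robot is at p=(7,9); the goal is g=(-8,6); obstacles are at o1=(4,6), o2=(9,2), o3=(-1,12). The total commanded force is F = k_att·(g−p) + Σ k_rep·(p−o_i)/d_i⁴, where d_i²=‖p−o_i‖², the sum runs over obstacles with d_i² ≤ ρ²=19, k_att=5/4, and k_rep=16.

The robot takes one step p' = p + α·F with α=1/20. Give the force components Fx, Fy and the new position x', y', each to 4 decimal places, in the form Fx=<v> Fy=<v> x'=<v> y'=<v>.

Fx=-18.6019 Fy=-3.6019 x'=6.0699 y'=8.8199

F_att = 5/4·(g−p) = 5/4·(-15,-3) = (-18.7500,-3.7500)
o1: d²=18 ≤ ρ²=19; F_rep = 16·(3,3)/18² = (0.1481,0.1481)
o2: d²=53 > ρ²=19 → inactive
o3: d²=73 > ρ²=19 → inactive
F = F_att + ΣF_rep = (-18.6019,-3.6019)
p' = p + 1/20·F = (6.0699,8.8199)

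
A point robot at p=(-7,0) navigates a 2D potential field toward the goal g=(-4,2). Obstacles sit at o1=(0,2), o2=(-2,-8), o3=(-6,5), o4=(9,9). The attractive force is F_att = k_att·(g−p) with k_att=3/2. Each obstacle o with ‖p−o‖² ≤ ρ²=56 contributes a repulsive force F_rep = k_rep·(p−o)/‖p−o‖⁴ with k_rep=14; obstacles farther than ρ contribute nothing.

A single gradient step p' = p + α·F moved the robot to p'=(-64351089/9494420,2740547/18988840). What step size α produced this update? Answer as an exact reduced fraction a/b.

F_att = 3/2·(g−p) = 3/2·(3,2) = (4.5000,3.0000)
o1: d²=53 ≤ ρ²=56; F_rep = 14·(-7,-2)/53² = (-0.0349,-0.0100)
o2: d²=89 > ρ²=56 → inactive
o3: d²=26 ≤ ρ²=56; F_rep = 14·(-1,-5)/26² = (-0.0207,-0.1036)
o4: d²=337 > ρ²=56 → inactive
F = F_att + ΣF_rep = (4.4444,2.8865)
Δp = p'−p = (0.2222,0.1443); α = Δx/Fx = (2109851/9494420) / (2109851/474721) = 1/20
check: Δy/Fy = (2740547/18988840) / (2740547/949442) = 1/20 ✓

α = 1/20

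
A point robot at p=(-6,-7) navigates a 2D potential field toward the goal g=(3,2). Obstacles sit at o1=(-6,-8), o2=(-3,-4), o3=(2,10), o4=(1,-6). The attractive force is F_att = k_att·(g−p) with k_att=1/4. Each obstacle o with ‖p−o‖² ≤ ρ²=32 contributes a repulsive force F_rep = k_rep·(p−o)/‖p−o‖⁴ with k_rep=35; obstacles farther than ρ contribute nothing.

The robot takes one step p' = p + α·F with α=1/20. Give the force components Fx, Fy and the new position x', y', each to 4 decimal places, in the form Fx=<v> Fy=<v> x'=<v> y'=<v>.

Fx=1.9259 Fy=36.9259 x'=-5.9037 y'=-5.1537

F_att = 1/4·(g−p) = 1/4·(9,9) = (2.2500,2.2500)
o1: d²=1 ≤ ρ²=32; F_rep = 35·(0,1)/1² = (0.0000,35.0000)
o2: d²=18 ≤ ρ²=32; F_rep = 35·(-3,-3)/18² = (-0.3241,-0.3241)
o3: d²=353 > ρ²=32 → inactive
o4: d²=50 > ρ²=32 → inactive
F = F_att + ΣF_rep = (1.9259,36.9259)
p' = p + 1/20·F = (-5.9037,-5.1537)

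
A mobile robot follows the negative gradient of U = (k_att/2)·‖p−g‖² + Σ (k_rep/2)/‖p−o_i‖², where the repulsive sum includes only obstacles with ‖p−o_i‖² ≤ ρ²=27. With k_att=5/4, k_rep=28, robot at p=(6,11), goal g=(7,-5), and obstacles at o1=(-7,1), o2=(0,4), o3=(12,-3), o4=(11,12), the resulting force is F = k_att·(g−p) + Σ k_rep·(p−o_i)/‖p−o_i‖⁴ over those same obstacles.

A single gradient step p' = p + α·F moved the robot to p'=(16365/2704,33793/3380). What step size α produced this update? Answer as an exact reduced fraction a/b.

α = 1/20

F_att = 5/4·(g−p) = 5/4·(1,-16) = (1.2500,-20.0000)
o1: d²=269 > ρ²=27 → inactive
o2: d²=85 > ρ²=27 → inactive
o3: d²=232 > ρ²=27 → inactive
o4: d²=26 ≤ ρ²=27; F_rep = 28·(-5,-1)/26² = (-0.2071,-0.0414)
F = F_att + ΣF_rep = (1.0429,-20.0414)
Δp = p'−p = (0.0521,-1.0021); α = Δx/Fx = (141/2704) / (705/676) = 1/20
check: Δy/Fy = (-3387/3380) / (-3387/169) = 1/20 ✓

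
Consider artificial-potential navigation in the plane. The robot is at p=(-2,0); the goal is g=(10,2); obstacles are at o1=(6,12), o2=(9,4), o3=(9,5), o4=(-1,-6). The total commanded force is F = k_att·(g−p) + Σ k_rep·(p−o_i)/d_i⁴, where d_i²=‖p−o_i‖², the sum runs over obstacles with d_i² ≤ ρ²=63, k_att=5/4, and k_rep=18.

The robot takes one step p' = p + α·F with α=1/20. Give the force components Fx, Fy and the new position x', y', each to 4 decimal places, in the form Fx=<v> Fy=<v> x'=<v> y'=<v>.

F_att = 5/4·(g−p) = 5/4·(12,2) = (15.0000,2.5000)
o1: d²=208 > ρ²=63 → inactive
o2: d²=137 > ρ²=63 → inactive
o3: d²=146 > ρ²=63 → inactive
o4: d²=37 ≤ ρ²=63; F_rep = 18·(-1,6)/37² = (-0.0131,0.0789)
F = F_att + ΣF_rep = (14.9869,2.5789)
p' = p + 1/20·F = (-1.2507,0.1289)

Fx=14.9869 Fy=2.5789 x'=-1.2507 y'=0.1289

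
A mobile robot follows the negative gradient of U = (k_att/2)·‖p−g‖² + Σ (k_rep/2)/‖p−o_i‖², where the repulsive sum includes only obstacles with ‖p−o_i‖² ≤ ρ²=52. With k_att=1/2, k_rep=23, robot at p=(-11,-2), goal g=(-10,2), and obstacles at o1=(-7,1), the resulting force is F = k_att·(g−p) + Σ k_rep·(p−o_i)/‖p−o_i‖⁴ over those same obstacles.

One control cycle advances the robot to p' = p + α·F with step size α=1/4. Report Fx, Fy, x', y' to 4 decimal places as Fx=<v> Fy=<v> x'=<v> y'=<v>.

F_att = 1/2·(g−p) = 1/2·(1,4) = (0.5000,2.0000)
o1: d²=25 ≤ ρ²=52; F_rep = 23·(-4,-3)/25² = (-0.1472,-0.1104)
F = F_att + ΣF_rep = (0.3528,1.8896)
p' = p + 1/4·F = (-10.9118,-1.5276)

Fx=0.3528 Fy=1.8896 x'=-10.9118 y'=-1.5276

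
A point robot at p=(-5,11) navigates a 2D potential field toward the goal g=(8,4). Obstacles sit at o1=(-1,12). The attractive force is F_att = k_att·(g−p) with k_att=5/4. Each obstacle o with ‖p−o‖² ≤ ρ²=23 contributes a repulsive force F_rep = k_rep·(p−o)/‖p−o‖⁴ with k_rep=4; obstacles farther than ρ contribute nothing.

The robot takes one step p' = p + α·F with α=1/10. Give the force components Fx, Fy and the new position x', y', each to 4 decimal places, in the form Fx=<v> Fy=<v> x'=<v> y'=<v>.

Fx=16.1946 Fy=-8.7638 x'=-3.3805 y'=10.1236

F_att = 5/4·(g−p) = 5/4·(13,-7) = (16.2500,-8.7500)
o1: d²=17 ≤ ρ²=23; F_rep = 4·(-4,-1)/17² = (-0.0554,-0.0138)
F = F_att + ΣF_rep = (16.1946,-8.7638)
p' = p + 1/10·F = (-3.3805,10.1236)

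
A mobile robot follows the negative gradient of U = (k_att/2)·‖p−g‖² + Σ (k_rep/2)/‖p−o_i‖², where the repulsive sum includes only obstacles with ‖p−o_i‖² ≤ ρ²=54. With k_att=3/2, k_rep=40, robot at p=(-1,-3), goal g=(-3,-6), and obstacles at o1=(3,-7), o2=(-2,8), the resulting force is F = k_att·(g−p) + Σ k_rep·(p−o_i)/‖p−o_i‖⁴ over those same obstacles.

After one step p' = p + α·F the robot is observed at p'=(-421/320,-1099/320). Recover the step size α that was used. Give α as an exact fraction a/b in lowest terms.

F_att = 3/2·(g−p) = 3/2·(-2,-3) = (-3.0000,-4.5000)
o1: d²=32 ≤ ρ²=54; F_rep = 40·(-4,4)/32² = (-0.1562,0.1562)
o2: d²=122 > ρ²=54 → inactive
F = F_att + ΣF_rep = (-3.1562,-4.3438)
Δp = p'−p = (-0.3156,-0.4344); α = Δx/Fx = (-101/320) / (-101/32) = 1/10
check: Δy/Fy = (-139/320) / (-139/32) = 1/10 ✓

α = 1/10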